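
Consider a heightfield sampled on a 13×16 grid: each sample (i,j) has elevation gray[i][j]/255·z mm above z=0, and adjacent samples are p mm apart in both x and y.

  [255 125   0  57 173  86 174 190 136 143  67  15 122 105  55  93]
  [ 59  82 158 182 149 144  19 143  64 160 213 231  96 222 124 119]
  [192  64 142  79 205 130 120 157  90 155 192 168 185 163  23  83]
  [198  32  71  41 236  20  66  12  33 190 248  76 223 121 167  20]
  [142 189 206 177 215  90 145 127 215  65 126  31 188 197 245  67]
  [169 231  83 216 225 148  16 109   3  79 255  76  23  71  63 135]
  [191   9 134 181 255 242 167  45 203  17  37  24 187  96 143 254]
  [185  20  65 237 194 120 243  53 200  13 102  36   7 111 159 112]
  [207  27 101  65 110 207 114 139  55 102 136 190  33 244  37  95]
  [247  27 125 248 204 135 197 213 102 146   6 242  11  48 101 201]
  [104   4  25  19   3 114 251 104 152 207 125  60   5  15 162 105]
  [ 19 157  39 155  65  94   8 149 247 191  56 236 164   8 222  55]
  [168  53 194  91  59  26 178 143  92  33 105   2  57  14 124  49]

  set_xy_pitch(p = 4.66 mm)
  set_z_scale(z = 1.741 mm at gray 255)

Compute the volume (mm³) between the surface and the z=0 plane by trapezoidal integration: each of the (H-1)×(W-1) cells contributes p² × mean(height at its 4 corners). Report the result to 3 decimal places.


height_mm = gray/255 × 1.741; cell vol = 4.66² × mean(4 corners)
unit = 4.66² × 1.741 / (4×255) = 0.0370655 mm³ per gray-sum
row 0: Σ corner-gray over 15 cells = 7396  → 274.1368
row 1: Σ corner-gray over 15 cells = 8173  → 302.9367
row 2: Σ corner-gray over 15 cells = 7311  → 270.9862
row 3: Σ corner-gray over 15 cells = 7931  → 293.9669
row 4: Σ corner-gray over 15 cells = 8141  → 301.7506
row 5: Σ corner-gray over 15 cells = 7425  → 275.2117
row 6: Σ corner-gray over 15 cells = 7342  → 272.1353
row 7: Σ corner-gray over 15 cells = 6839  → 253.4913
row 8: Σ corner-gray over 15 cells = 7480  → 277.2503
row 9: Σ corner-gray over 15 cells = 6759  → 250.5260
row 10: Σ corner-gray over 15 cells = 6357  → 235.6257
row 11: Σ corner-gray over 15 cells = 6215  → 230.3624
Σ rows: total corner-gray = 87369  → 3238.3799 mm³

3238.380


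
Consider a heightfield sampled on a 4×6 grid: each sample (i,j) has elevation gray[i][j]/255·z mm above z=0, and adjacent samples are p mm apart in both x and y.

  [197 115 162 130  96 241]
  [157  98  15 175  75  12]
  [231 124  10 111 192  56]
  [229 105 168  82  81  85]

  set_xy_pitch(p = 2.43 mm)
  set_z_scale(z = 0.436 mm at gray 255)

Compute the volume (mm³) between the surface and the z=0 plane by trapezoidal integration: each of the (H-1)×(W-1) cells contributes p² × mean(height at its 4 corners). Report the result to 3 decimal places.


height_mm = gray/255 × 0.436; cell vol = 2.43² × mean(4 corners)
unit = 2.43² × 0.436 / (4×255) = 0.00252406 mm³ per gray-sum
row 0: Σ corner-gray over 5 cells = 2339  → 5.9038
row 1: Σ corner-gray over 5 cells = 2056  → 5.1895
row 2: Σ corner-gray over 5 cells = 2347  → 5.9240
Σ rows: total corner-gray = 6742  → 17.0172 mm³

17.017


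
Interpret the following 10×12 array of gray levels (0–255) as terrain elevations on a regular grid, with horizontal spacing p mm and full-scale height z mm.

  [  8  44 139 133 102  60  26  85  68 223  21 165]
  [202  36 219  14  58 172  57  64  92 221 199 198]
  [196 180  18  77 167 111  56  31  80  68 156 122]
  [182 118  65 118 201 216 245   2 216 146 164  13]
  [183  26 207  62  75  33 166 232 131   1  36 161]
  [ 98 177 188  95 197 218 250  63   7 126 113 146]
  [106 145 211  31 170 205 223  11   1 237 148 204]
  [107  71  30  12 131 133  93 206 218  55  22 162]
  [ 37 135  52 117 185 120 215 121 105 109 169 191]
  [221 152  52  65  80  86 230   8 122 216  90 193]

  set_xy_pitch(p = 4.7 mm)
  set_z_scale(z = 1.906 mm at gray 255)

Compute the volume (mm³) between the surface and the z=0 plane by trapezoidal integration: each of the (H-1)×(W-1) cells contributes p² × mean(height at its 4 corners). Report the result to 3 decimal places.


1973.542

height_mm = gray/255 × 1.906; cell vol = 4.7² × mean(4 corners)
unit = 4.7² × 1.906 / (4×255) = 0.041278 mm³ per gray-sum
row 0: Σ corner-gray over 11 cells = 4639  → 191.4886
row 1: Σ corner-gray over 11 cells = 4870  → 201.0238
row 2: Σ corner-gray over 11 cells = 5383  → 222.1994
row 3: Σ corner-gray over 11 cells = 5459  → 225.3365
row 4: Σ corner-gray over 11 cells = 5394  → 222.6534
row 5: Σ corner-gray over 11 cells = 6186  → 255.3456
row 6: Σ corner-gray over 11 cells = 5285  → 218.1541
row 7: Σ corner-gray over 11 cells = 5095  → 210.3113
row 8: Σ corner-gray over 11 cells = 5500  → 227.0289
Σ rows: total corner-gray = 47811  → 1973.5415 mm³


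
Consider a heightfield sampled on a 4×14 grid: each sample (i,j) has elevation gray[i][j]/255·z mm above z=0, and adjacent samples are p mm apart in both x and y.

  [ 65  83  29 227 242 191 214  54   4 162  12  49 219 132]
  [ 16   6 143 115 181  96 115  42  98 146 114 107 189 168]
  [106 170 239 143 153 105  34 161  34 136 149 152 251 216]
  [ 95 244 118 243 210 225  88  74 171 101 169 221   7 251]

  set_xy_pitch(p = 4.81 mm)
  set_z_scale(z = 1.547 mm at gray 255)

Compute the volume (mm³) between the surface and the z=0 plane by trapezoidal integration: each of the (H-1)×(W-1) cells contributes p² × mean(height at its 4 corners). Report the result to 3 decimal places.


height_mm = gray/255 × 1.547; cell vol = 4.81² × mean(4 corners)
unit = 4.81² × 1.547 / (4×255) = 0.0350898 mm³ per gray-sum
row 0: Σ corner-gray over 13 cells = 6057  → 212.5386
row 1: Σ corner-gray over 13 cells = 6664  → 233.8381
row 2: Σ corner-gray over 13 cells = 7864  → 275.9458
Σ rows: total corner-gray = 20585  → 722.3225 mm³

722.323


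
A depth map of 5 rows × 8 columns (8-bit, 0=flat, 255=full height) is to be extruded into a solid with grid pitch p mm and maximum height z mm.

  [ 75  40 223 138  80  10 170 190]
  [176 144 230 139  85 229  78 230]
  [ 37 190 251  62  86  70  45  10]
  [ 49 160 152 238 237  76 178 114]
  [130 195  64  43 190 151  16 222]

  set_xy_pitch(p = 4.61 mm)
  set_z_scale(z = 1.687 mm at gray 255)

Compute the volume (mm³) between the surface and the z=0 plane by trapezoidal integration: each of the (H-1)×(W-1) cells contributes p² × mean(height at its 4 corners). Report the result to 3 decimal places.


530.368

height_mm = gray/255 × 1.687; cell vol = 4.61² × mean(4 corners)
unit = 4.61² × 1.687 / (4×255) = 0.0351493 mm³ per gray-sum
row 0: Σ corner-gray over 7 cells = 3803  → 133.6728
row 1: Σ corner-gray over 7 cells = 3671  → 129.0331
row 2: Σ corner-gray over 7 cells = 3700  → 130.0524
row 3: Σ corner-gray over 7 cells = 3915  → 137.6095
Σ rows: total corner-gray = 15089  → 530.3679 mm³


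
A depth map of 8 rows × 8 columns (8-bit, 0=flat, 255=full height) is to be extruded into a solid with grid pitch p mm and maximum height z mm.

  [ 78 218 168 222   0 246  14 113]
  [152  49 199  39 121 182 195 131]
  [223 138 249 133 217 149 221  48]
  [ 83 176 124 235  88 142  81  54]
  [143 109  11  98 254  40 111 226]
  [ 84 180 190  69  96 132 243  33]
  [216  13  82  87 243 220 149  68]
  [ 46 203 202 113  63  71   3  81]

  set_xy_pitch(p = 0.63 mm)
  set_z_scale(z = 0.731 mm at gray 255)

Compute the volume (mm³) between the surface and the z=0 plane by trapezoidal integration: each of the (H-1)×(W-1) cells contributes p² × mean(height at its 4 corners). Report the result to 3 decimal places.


7.551

height_mm = gray/255 × 0.731; cell vol = 0.63² × mean(4 corners)
unit = 0.63² × 0.731 / (4×255) = 0.000284445 mm³ per gray-sum
row 0: Σ corner-gray over 7 cells = 3780  → 1.0752
row 1: Σ corner-gray over 7 cells = 4338  → 1.2339
row 2: Σ corner-gray over 7 cells = 4314  → 1.2271
row 3: Σ corner-gray over 7 cells = 3444  → 0.9796
row 4: Σ corner-gray over 7 cells = 3552  → 1.0103
row 5: Σ corner-gray over 7 cells = 3809  → 1.0835
row 6: Σ corner-gray over 7 cells = 3309  → 0.9412
Σ rows: total corner-gray = 26546  → 7.5509 mm³


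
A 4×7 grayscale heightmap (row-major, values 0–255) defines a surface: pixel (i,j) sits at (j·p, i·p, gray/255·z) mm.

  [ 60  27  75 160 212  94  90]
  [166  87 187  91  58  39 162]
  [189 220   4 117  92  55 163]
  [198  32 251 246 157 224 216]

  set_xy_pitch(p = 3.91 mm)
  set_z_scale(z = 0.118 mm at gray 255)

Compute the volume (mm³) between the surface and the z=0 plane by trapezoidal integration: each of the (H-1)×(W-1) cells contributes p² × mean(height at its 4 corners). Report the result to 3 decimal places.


height_mm = gray/255 × 0.118; cell vol = 3.91² × mean(4 corners)
unit = 3.91² × 0.118 / (4×255) = 0.00176862 mm³ per gray-sum
row 0: Σ corner-gray over 6 cells = 2538  → 4.4888
row 1: Σ corner-gray over 6 cells = 2580  → 4.5630
row 2: Σ corner-gray over 6 cells = 3562  → 6.2998
Σ rows: total corner-gray = 8680  → 15.3517 mm³

15.352


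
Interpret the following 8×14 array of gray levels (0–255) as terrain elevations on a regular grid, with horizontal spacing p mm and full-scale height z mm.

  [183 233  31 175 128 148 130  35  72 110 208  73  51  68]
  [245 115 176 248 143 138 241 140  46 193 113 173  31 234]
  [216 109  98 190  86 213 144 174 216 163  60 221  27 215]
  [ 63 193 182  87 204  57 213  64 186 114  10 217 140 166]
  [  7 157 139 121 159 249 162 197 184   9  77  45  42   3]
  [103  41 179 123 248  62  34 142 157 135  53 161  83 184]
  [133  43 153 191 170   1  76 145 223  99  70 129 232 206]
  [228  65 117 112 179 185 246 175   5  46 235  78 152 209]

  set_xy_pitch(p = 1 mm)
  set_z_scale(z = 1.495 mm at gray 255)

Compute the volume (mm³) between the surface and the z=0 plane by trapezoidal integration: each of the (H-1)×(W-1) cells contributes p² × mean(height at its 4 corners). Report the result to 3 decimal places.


71.350

height_mm = gray/255 × 1.495; cell vol = 1² × mean(4 corners)
unit = 1² × 1.495 / (4×255) = 0.00146569 mm³ per gray-sum
row 0: Σ corner-gray over 13 cells = 7032  → 10.3067
row 1: Σ corner-gray over 13 cells = 7826  → 11.4705
row 2: Σ corner-gray over 13 cells = 7396  → 10.8402
row 3: Σ corner-gray over 13 cells = 6655  → 9.7541
row 4: Σ corner-gray over 13 cells = 6215  → 9.1092
row 5: Σ corner-gray over 13 cells = 6526  → 9.5651
row 6: Σ corner-gray over 13 cells = 7030  → 10.3038
Σ rows: total corner-gray = 48680  → 71.3496 mm³


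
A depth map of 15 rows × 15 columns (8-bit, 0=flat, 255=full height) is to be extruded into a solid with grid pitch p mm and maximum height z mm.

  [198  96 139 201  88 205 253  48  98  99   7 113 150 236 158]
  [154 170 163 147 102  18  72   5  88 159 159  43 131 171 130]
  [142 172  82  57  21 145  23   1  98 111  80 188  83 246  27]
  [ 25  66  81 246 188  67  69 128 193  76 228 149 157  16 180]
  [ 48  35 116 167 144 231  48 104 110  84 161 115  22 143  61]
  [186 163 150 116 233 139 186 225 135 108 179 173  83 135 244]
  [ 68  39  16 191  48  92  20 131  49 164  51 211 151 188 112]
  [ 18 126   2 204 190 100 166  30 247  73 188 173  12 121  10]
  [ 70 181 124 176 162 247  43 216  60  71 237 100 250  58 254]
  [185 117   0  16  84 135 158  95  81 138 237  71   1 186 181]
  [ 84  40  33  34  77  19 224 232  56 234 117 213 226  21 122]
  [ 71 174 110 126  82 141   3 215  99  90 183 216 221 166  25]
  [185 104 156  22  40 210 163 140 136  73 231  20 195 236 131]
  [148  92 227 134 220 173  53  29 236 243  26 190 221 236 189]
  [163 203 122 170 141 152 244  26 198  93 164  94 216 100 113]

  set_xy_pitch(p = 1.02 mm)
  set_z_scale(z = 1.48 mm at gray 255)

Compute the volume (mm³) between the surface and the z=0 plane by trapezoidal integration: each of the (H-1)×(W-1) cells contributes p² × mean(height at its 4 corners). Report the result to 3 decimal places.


height_mm = gray/255 × 1.48; cell vol = 1.02² × mean(4 corners)
unit = 1.02² × 1.48 / (4×255) = 0.0015096 mm³ per gray-sum
row 0: Σ corner-gray over 14 cells = 6962  → 10.5098
row 1: Σ corner-gray over 14 cells = 5923  → 8.9414
row 2: Σ corner-gray over 14 cells = 6316  → 9.5346
row 3: Σ corner-gray over 14 cells = 6602  → 9.9664
row 4: Σ corner-gray over 14 cells = 7549  → 11.3960
row 5: Σ corner-gray over 14 cells = 7362  → 11.1137
row 6: Σ corner-gray over 14 cells = 6174  → 9.3203
row 7: Σ corner-gray over 14 cells = 7466  → 11.2707
row 8: Σ corner-gray over 14 cells = 7178  → 10.8359
row 9: Σ corner-gray over 14 cells = 6262  → 9.4531
row 10: Σ corner-gray over 14 cells = 7006  → 10.5763
row 11: Σ corner-gray over 14 cells = 7516  → 11.3462
row 12: Σ corner-gray over 14 cells = 8265  → 12.4768
row 13: Σ corner-gray over 14 cells = 8619  → 13.0112
Σ rows: total corner-gray = 99200  → 149.7523 mm³

149.752


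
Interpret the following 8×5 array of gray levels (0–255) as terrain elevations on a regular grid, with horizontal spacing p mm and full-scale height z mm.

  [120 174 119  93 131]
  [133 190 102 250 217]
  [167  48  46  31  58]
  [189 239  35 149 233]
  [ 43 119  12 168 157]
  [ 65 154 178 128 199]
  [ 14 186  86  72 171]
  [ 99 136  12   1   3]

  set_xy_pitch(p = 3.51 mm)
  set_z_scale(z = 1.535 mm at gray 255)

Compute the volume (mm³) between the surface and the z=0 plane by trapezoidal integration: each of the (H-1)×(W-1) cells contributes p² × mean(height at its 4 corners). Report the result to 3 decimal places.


height_mm = gray/255 × 1.535; cell vol = 3.51² × mean(4 corners)
unit = 3.51² × 1.535 / (4×255) = 0.0185405 mm³ per gray-sum
row 0: Σ corner-gray over 4 cells = 2457  → 45.5541
row 1: Σ corner-gray over 4 cells = 1909  → 35.3939
row 2: Σ corner-gray over 4 cells = 1743  → 32.3162
row 3: Σ corner-gray over 4 cells = 2066  → 38.3048
row 4: Σ corner-gray over 4 cells = 1982  → 36.7474
row 5: Σ corner-gray over 4 cells = 2057  → 38.1379
row 6: Σ corner-gray over 4 cells = 1273  → 23.6021
Σ rows: total corner-gray = 13487  → 250.0563 mm³

250.056


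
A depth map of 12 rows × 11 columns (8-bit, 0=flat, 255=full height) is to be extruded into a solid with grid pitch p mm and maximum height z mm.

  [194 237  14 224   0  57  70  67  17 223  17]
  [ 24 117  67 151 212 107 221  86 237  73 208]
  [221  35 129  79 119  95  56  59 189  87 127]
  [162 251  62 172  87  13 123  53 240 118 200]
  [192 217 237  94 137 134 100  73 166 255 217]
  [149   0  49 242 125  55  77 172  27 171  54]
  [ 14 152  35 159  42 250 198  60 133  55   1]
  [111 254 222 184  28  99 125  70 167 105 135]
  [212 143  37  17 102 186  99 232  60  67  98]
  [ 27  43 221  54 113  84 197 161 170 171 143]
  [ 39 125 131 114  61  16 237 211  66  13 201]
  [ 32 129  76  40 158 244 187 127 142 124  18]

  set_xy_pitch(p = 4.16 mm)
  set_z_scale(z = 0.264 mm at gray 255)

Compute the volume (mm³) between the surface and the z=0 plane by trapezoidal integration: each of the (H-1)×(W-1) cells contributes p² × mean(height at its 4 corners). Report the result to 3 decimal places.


240.774

height_mm = gray/255 × 0.264; cell vol = 4.16² × mean(4 corners)
unit = 4.16² × 0.264 / (4×255) = 0.0044791 mm³ per gray-sum
row 0: Σ corner-gray over 10 cells = 4803  → 21.5131
row 1: Σ corner-gray over 10 cells = 4818  → 21.5803
row 2: Σ corner-gray over 10 cells = 4644  → 20.8009
row 3: Σ corner-gray over 10 cells = 5835  → 26.1355
row 4: Σ corner-gray over 10 cells = 5274  → 23.6228
row 5: Σ corner-gray over 10 cells = 4222  → 18.9107
row 6: Σ corner-gray over 10 cells = 4937  → 22.1133
row 7: Σ corner-gray over 10 cells = 4950  → 22.1715
row 8: Σ corner-gray over 10 cells = 4794  → 21.4728
row 9: Σ corner-gray over 10 cells = 4786  → 21.4370
row 10: Σ corner-gray over 10 cells = 4692  → 21.0159
Σ rows: total corner-gray = 53755  → 240.7738 mm³


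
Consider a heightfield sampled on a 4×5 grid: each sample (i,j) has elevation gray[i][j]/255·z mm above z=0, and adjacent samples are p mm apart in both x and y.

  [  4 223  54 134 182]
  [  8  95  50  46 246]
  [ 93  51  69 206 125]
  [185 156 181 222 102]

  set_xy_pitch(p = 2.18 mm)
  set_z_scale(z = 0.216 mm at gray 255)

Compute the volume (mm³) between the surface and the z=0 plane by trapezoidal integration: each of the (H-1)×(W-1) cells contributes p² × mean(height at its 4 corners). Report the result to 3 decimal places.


height_mm = gray/255 × 0.216; cell vol = 2.18² × mean(4 corners)
unit = 2.18² × 0.216 / (4×255) = 0.00100639 mm³ per gray-sum
row 0: Σ corner-gray over 4 cells = 1644  → 1.6545
row 1: Σ corner-gray over 4 cells = 1506  → 1.5156
row 2: Σ corner-gray over 4 cells = 2275  → 2.2895
Σ rows: total corner-gray = 5425  → 5.4597 mm³

5.460


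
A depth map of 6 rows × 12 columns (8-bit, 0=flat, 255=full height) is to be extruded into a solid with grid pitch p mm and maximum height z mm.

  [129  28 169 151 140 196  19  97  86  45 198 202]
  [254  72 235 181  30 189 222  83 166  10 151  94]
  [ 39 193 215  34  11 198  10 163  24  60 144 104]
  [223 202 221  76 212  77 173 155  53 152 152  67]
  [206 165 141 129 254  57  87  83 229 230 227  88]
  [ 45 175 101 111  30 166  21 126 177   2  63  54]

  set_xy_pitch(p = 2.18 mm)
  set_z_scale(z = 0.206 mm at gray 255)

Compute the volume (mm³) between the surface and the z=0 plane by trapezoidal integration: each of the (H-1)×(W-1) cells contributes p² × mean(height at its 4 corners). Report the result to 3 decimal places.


height_mm = gray/255 × 0.206; cell vol = 2.18² × mean(4 corners)
unit = 2.18² × 0.206 / (4×255) = 0.000959798 mm³ per gray-sum
row 0: Σ corner-gray over 11 cells = 5615  → 5.3893
row 1: Σ corner-gray over 11 cells = 5273  → 5.0610
row 2: Σ corner-gray over 11 cells = 5483  → 5.2626
row 3: Σ corner-gray over 11 cells = 6734  → 6.4633
row 4: Σ corner-gray over 11 cells = 5541  → 5.3182
Σ rows: total corner-gray = 28646  → 27.4944 mm³

27.494


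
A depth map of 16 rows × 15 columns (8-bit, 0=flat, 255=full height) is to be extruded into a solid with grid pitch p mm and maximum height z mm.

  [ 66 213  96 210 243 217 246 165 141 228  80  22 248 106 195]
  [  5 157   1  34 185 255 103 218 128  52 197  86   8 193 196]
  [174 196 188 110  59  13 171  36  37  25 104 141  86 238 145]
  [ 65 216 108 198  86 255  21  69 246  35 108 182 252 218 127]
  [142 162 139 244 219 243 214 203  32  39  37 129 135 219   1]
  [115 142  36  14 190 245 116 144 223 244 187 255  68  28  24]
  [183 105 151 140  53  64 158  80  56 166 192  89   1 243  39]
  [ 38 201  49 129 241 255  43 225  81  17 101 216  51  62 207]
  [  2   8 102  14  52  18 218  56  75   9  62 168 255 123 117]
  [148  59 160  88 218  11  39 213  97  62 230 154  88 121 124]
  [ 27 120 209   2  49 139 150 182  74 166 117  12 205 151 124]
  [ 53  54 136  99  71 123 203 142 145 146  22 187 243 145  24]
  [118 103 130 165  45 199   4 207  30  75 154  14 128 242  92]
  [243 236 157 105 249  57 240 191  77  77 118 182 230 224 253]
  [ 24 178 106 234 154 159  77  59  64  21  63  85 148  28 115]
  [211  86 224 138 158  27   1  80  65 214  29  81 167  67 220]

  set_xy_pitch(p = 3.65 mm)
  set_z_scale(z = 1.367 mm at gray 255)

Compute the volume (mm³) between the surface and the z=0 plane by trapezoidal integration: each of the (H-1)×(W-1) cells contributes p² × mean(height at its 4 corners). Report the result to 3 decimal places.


height_mm = gray/255 × 1.367; cell vol = 3.65² × mean(4 corners)
unit = 3.65² × 1.367 / (4×255) = 0.0178548 mm³ per gray-sum
row 0: Σ corner-gray over 14 cells = 8126  → 145.0878
row 1: Σ corner-gray over 14 cells = 6562  → 117.1629
row 2: Σ corner-gray over 14 cells = 7307  → 130.4647
row 3: Σ corner-gray over 14 cells = 8353  → 149.1408
row 4: Σ corner-gray over 14 cells = 8096  → 144.5522
row 5: Σ corner-gray over 14 cells = 7141  → 127.5009
row 6: Σ corner-gray over 14 cells = 6805  → 121.5017
row 7: Σ corner-gray over 14 cells = 6026  → 107.5928
row 8: Σ corner-gray over 14 cells = 5791  → 103.3969
row 9: Σ corner-gray over 14 cells = 6655  → 118.8234
row 10: Σ corner-gray over 14 cells = 6812  → 121.6266
row 11: Σ corner-gray over 14 cells = 6711  → 119.8233
row 12: Σ corner-gray over 14 cells = 7984  → 142.5524
row 13: Σ corner-gray over 14 cells = 7673  → 136.9996
row 14: Σ corner-gray over 14 cells = 5996  → 107.0572
Σ rows: total corner-gray = 106038  → 1893.2833 mm³

1893.283


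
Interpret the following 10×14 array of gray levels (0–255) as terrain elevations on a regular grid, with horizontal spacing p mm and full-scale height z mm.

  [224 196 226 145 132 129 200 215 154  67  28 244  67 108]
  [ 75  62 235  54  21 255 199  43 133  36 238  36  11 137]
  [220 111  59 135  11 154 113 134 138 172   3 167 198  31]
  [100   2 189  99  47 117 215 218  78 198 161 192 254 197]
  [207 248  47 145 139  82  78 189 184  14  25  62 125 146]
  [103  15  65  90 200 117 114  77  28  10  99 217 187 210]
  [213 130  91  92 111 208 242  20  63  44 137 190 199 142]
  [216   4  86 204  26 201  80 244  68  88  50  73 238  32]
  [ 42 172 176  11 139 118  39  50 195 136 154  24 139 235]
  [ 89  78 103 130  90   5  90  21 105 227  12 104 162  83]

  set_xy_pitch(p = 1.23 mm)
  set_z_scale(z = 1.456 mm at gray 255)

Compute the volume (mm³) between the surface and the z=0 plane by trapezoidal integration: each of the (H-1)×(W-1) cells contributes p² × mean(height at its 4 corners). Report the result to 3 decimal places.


height_mm = gray/255 × 1.456; cell vol = 1.23² × mean(4 corners)
unit = 1.23² × 1.456 / (4×255) = 0.00215959 mm³ per gray-sum
row 0: Σ corner-gray over 13 cells = 6796  → 14.6766
row 1: Σ corner-gray over 13 cells = 5899  → 12.7394
row 2: Σ corner-gray over 13 cells = 6878  → 14.8537
row 3: Σ corner-gray over 13 cells = 6866  → 14.8277
row 4: Σ corner-gray over 13 cells = 5780  → 12.4824
row 5: Σ corner-gray over 13 cells = 6160  → 13.3031
row 6: Σ corner-gray over 13 cells = 6381  → 13.7803
row 7: Σ corner-gray over 13 cells = 5955  → 12.8604
row 8: Σ corner-gray over 13 cells = 5409  → 11.6812
Σ rows: total corner-gray = 56124  → 121.2049 mm³

121.205


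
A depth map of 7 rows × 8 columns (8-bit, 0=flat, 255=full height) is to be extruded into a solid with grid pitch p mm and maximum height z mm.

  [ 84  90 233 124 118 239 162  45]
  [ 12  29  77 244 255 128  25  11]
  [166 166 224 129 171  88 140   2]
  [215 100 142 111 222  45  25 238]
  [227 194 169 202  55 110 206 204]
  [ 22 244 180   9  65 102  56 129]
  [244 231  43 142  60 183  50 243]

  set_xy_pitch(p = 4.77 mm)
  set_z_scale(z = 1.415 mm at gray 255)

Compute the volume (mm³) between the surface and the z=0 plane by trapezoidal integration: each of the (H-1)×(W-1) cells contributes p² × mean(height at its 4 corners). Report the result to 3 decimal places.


height_mm = gray/255 × 1.415; cell vol = 4.77² × mean(4 corners)
unit = 4.77² × 1.415 / (4×255) = 0.0315641 mm³ per gray-sum
row 0: Σ corner-gray over 7 cells = 3600  → 113.6307
row 1: Σ corner-gray over 7 cells = 3543  → 111.8315
row 2: Σ corner-gray over 7 cells = 3747  → 118.2706
row 3: Σ corner-gray over 7 cells = 4046  → 127.7082
row 4: Σ corner-gray over 7 cells = 3766  → 118.8703
row 5: Σ corner-gray over 7 cells = 3368  → 106.3078
Σ rows: total corner-gray = 22070  → 696.6191 mm³

696.619


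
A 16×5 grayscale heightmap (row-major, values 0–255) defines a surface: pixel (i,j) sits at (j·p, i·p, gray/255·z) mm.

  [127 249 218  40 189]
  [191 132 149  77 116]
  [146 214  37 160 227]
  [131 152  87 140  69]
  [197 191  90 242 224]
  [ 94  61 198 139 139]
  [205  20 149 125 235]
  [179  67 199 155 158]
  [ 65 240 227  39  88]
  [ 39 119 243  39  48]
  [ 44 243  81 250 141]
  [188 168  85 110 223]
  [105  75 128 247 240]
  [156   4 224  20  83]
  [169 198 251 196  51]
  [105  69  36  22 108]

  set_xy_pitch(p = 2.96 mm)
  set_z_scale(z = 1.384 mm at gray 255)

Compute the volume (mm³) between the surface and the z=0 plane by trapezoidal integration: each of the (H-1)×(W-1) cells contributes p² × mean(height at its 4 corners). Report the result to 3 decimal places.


height_mm = gray/255 × 1.384; cell vol = 2.96² × mean(4 corners)
unit = 2.96² × 1.384 / (4×255) = 0.0118883 mm³ per gray-sum
row 0: Σ corner-gray over 4 cells = 2353  → 27.9731
row 1: Σ corner-gray over 4 cells = 2218  → 26.3682
row 2: Σ corner-gray over 4 cells = 2153  → 25.5955
row 3: Σ corner-gray over 4 cells = 2425  → 28.8291
row 4: Σ corner-gray over 4 cells = 2496  → 29.6732
row 5: Σ corner-gray over 4 cells = 2057  → 24.4542
row 6: Σ corner-gray over 4 cells = 2207  → 26.2375
row 7: Σ corner-gray over 4 cells = 2344  → 27.8661
row 8: Σ corner-gray over 4 cells = 2054  → 24.4185
row 9: Σ corner-gray over 4 cells = 2222  → 26.4158
row 10: Σ corner-gray over 4 cells = 2470  → 29.3641
row 11: Σ corner-gray over 4 cells = 2382  → 28.3179
row 12: Σ corner-gray over 4 cells = 1980  → 23.5388
row 13: Σ corner-gray over 4 cells = 2245  → 26.6892
row 14: Σ corner-gray over 4 cells = 1977  → 23.5031
Σ rows: total corner-gray = 33583  → 399.2444 mm³

399.244


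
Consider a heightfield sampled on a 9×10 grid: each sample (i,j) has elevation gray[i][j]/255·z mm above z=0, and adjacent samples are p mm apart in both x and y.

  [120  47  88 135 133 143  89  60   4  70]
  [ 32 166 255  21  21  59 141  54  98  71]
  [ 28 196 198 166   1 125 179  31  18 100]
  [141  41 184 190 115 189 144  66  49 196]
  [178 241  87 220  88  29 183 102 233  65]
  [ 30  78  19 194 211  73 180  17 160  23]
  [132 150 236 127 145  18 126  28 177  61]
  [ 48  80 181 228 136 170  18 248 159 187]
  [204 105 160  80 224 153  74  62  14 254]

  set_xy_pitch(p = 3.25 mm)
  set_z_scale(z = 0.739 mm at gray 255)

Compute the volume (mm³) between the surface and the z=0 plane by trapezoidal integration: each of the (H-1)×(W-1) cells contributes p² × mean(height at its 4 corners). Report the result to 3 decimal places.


height_mm = gray/255 × 0.739; cell vol = 3.25² × mean(4 corners)
unit = 3.25² × 0.739 / (4×255) = 0.00765263 mm³ per gray-sum
row 0: Σ corner-gray over 9 cells = 3321  → 25.4144
row 1: Σ corner-gray over 9 cells = 3689  → 28.2306
row 2: Σ corner-gray over 9 cells = 4249  → 32.5160
row 3: Σ corner-gray over 9 cells = 4902  → 37.5132
row 4: Σ corner-gray over 9 cells = 4526  → 34.6358
row 5: Σ corner-gray over 9 cells = 4124  → 31.5595
row 6: Σ corner-gray over 9 cells = 4882  → 37.3602
row 7: Σ corner-gray over 9 cells = 4877  → 37.3219
Σ rows: total corner-gray = 34570  → 264.5516 mm³

264.552


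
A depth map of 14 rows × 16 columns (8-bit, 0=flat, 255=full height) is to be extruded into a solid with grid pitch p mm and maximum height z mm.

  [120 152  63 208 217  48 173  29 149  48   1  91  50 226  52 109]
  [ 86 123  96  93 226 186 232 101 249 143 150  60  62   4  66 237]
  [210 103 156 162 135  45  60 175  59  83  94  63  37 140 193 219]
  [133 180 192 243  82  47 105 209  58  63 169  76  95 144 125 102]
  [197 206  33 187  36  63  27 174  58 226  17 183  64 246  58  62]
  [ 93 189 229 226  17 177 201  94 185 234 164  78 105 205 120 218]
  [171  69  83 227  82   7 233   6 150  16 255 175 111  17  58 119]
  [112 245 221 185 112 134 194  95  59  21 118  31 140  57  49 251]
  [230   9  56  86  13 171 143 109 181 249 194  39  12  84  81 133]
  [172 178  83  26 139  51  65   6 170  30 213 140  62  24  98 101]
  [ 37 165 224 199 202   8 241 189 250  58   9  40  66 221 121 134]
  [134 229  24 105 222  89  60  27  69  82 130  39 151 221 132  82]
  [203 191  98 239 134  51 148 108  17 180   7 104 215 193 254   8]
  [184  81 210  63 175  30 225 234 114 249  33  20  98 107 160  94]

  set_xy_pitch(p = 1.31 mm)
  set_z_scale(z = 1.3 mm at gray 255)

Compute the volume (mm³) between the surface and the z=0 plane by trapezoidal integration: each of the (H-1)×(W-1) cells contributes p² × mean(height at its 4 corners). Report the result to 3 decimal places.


207.885

height_mm = gray/255 × 1.3; cell vol = 1.31² × mean(4 corners)
unit = 1.31² × 1.3 / (4×255) = 0.00218719 mm³ per gray-sum
row 0: Σ corner-gray over 15 cells = 7148  → 15.6340
row 1: Σ corner-gray over 15 cells = 7344  → 16.0627
row 2: Σ corner-gray over 15 cells = 7250  → 15.8571
row 3: Σ corner-gray over 15 cells = 7226  → 15.8046
row 4: Σ corner-gray over 15 cells = 8174  → 17.8781
row 5: Σ corner-gray over 15 cells = 8027  → 17.5565
row 6: Σ corner-gray over 15 cells = 6953  → 15.2075
row 7: Σ corner-gray over 15 cells = 6902  → 15.0960
row 8: Σ corner-gray over 15 cells = 6060  → 13.2543
row 9: Σ corner-gray over 15 cells = 7000  → 15.3103
row 10: Σ corner-gray over 15 cells = 7533  → 16.4761
row 11: Σ corner-gray over 15 cells = 7465  → 16.3273
row 12: Σ corner-gray over 15 cells = 7965  → 17.4209
Σ rows: total corner-gray = 95047  → 207.8855 mm³


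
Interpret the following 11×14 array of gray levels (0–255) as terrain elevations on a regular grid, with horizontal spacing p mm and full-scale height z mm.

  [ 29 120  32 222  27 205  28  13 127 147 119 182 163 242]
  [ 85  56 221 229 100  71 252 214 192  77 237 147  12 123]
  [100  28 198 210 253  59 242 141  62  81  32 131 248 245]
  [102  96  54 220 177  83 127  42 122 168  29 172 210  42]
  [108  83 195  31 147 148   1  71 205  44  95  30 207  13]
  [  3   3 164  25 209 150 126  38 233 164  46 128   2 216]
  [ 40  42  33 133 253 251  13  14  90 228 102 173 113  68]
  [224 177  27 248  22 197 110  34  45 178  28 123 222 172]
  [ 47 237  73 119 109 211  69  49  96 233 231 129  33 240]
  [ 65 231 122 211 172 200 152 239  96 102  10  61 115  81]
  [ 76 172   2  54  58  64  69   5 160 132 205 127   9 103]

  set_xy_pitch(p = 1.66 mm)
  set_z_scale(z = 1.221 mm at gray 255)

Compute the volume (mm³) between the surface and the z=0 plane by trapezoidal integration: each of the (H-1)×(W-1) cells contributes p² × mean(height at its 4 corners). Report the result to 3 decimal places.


height_mm = gray/255 × 1.221; cell vol = 1.66² × mean(4 corners)
unit = 1.66² × 1.221 / (4×255) = 0.00329862 mm³ per gray-sum
row 0: Σ corner-gray over 13 cells = 6865  → 22.6450
row 1: Σ corner-gray over 13 cells = 7539  → 24.8683
row 2: Σ corner-gray over 13 cells = 6859  → 22.6252
row 3: Σ corner-gray over 13 cells = 5779  → 19.0627
row 4: Σ corner-gray over 13 cells = 5430  → 17.9115
row 5: Σ corner-gray over 13 cells = 5793  → 19.1089
row 6: Σ corner-gray over 13 cells = 6216  → 20.5042
row 7: Σ corner-gray over 13 cells = 6683  → 22.0446
row 8: Σ corner-gray over 13 cells = 7033  → 23.1992
row 9: Σ corner-gray over 13 cells = 5861  → 19.3332
Σ rows: total corner-gray = 64058  → 211.3027 mm³

211.303


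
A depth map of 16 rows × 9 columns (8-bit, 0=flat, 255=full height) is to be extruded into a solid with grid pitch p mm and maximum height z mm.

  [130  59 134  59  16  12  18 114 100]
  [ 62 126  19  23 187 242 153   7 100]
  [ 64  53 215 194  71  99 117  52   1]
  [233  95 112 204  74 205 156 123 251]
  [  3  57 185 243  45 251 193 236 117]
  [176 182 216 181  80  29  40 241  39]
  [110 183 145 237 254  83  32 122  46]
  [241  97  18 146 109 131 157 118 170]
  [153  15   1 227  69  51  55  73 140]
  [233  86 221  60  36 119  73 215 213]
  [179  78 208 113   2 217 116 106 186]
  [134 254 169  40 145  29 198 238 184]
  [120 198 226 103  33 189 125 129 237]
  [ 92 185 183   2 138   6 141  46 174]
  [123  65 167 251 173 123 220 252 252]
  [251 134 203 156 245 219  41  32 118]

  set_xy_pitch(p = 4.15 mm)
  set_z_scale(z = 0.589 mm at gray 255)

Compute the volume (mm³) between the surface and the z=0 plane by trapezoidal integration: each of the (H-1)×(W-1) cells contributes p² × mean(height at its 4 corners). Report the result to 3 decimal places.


620.349

height_mm = gray/255 × 0.589; cell vol = 4.15² × mean(4 corners)
unit = 4.15² × 0.589 / (4×255) = 0.00994515 mm³ per gray-sum
row 0: Σ corner-gray over 8 cells = 2730  → 27.1503
row 1: Σ corner-gray over 8 cells = 3343  → 33.2466
row 2: Σ corner-gray over 8 cells = 4089  → 40.6657
row 3: Σ corner-gray over 8 cells = 4962  → 49.3478
row 4: Σ corner-gray over 8 cells = 4693  → 46.6726
row 5: Σ corner-gray over 8 cells = 4421  → 43.9675
row 6: Σ corner-gray over 8 cells = 4231  → 42.0779
row 7: Σ corner-gray over 8 cells = 3238  → 32.2024
row 8: Σ corner-gray over 8 cells = 3341  → 33.2267
row 9: Σ corner-gray over 8 cells = 4111  → 40.8845
row 10: Σ corner-gray over 8 cells = 4509  → 44.8427
row 11: Σ corner-gray over 8 cells = 4827  → 48.0052
row 12: Σ corner-gray over 8 cells = 4031  → 40.0889
row 13: Σ corner-gray over 8 cells = 4545  → 45.2007
row 14: Σ corner-gray over 8 cells = 5306  → 52.7690
Σ rows: total corner-gray = 62377  → 620.3486 mm³


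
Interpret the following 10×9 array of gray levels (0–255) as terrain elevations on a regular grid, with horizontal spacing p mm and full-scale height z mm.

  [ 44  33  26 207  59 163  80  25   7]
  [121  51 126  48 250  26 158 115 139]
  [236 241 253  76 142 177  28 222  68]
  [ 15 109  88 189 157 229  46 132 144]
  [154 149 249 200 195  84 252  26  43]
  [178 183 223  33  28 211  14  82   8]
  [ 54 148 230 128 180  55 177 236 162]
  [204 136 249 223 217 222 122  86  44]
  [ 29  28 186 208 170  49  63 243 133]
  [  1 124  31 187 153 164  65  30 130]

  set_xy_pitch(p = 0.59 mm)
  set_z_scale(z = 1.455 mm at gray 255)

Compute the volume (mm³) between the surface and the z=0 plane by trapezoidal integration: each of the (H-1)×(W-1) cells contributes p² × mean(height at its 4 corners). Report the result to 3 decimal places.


19.332

height_mm = gray/255 × 1.455; cell vol = 0.59² × mean(4 corners)
unit = 0.59² × 1.455 / (4×255) = 0.000496554 mm³ per gray-sum
row 0: Σ corner-gray over 8 cells = 3045  → 1.5120
row 1: Σ corner-gray over 8 cells = 4390  → 2.1799
row 2: Σ corner-gray over 8 cells = 4641  → 2.3045
row 3: Σ corner-gray over 8 cells = 4566  → 2.2673
row 4: Σ corner-gray over 8 cells = 4241  → 2.1059
row 5: Σ corner-gray over 8 cells = 4258  → 2.1143
row 6: Σ corner-gray over 8 cells = 5282  → 2.6228
row 7: Σ corner-gray over 8 cells = 4814  → 2.3904
row 8: Σ corner-gray over 8 cells = 3695  → 1.8348
Σ rows: total corner-gray = 38932  → 19.3319 mm³


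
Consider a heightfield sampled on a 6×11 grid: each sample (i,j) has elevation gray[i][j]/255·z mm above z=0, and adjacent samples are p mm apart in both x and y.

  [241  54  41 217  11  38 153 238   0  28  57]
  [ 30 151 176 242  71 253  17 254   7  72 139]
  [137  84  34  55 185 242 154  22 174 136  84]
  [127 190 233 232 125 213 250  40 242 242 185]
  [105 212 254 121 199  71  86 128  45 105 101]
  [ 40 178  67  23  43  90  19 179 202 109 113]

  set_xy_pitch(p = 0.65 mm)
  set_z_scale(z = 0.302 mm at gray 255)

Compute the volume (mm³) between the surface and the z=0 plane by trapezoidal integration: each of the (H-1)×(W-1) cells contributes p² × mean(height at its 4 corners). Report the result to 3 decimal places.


height_mm = gray/255 × 0.302; cell vol = 0.65² × mean(4 corners)
unit = 0.65² × 0.302 / (4×255) = 0.000125093 mm³ per gray-sum
row 0: Σ corner-gray over 10 cells = 4513  → 0.5645
row 1: Σ corner-gray over 10 cells = 5048  → 0.6315
row 2: Σ corner-gray over 10 cells = 6239  → 0.7805
row 3: Σ corner-gray over 10 cells = 6494  → 0.8124
row 4: Σ corner-gray over 10 cells = 4621  → 0.5781
Σ rows: total corner-gray = 26915  → 3.3669 mm³

3.367


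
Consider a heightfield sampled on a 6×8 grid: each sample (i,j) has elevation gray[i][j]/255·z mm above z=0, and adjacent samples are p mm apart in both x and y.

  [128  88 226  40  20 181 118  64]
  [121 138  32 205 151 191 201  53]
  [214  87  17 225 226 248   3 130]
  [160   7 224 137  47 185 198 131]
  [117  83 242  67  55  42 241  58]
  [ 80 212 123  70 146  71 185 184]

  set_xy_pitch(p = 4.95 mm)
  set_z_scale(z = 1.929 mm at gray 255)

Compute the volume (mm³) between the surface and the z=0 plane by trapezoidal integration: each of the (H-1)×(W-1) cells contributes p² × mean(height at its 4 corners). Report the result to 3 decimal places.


852.259

height_mm = gray/255 × 1.929; cell vol = 4.95² × mean(4 corners)
unit = 4.95² × 1.929 / (4×255) = 0.0463386 mm³ per gray-sum
row 0: Σ corner-gray over 7 cells = 3548  → 164.4092
row 1: Σ corner-gray over 7 cells = 3966  → 183.7787
row 2: Σ corner-gray over 7 cells = 3843  → 178.0791
row 3: Σ corner-gray over 7 cells = 3522  → 163.2044
row 4: Σ corner-gray over 7 cells = 3513  → 162.7873
Σ rows: total corner-gray = 18392  → 852.2586 mm³


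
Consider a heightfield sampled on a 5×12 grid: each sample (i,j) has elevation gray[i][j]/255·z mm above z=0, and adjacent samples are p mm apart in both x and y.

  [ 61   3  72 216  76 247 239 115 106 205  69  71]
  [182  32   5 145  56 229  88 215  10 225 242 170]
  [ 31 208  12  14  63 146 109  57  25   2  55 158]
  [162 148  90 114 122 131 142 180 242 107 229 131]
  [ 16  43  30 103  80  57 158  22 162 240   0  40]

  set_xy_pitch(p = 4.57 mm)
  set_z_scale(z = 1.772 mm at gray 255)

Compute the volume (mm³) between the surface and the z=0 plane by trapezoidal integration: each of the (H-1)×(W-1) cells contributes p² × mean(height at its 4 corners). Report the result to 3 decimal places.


height_mm = gray/255 × 1.772; cell vol = 4.57² × mean(4 corners)
unit = 4.57² × 1.772 / (4×255) = 0.0362824 mm³ per gray-sum
row 0: Σ corner-gray over 11 cells = 5674  → 205.8663
row 1: Σ corner-gray over 11 cells = 4417  → 160.2593
row 2: Σ corner-gray over 11 cells = 4874  → 176.8404
row 3: Σ corner-gray over 11 cells = 5149  → 186.8181
Σ rows: total corner-gray = 20114  → 729.7841 mm³

729.784


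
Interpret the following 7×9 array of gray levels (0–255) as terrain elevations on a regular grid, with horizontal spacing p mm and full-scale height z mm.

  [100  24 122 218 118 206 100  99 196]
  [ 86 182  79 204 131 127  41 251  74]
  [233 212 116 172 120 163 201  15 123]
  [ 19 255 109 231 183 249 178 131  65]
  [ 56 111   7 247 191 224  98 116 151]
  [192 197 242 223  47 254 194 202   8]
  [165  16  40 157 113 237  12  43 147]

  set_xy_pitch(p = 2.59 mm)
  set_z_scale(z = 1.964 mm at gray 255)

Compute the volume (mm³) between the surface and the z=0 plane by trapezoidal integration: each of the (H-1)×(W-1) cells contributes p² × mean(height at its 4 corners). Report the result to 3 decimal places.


height_mm = gray/255 × 1.964; cell vol = 2.59² × mean(4 corners)
unit = 2.59² × 1.964 / (4×255) = 0.0129164 mm³ per gray-sum
row 0: Σ corner-gray over 8 cells = 4260  → 55.0238
row 1: Σ corner-gray over 8 cells = 4544  → 58.6920
row 2: Σ corner-gray over 8 cells = 5110  → 66.0027
row 3: Σ corner-gray over 8 cells = 4951  → 63.9490
row 4: Σ corner-gray over 8 cells = 5113  → 66.0415
row 5: Σ corner-gray over 8 cells = 4466  → 57.6846
Σ rows: total corner-gray = 28444  → 367.3935 mm³

367.394


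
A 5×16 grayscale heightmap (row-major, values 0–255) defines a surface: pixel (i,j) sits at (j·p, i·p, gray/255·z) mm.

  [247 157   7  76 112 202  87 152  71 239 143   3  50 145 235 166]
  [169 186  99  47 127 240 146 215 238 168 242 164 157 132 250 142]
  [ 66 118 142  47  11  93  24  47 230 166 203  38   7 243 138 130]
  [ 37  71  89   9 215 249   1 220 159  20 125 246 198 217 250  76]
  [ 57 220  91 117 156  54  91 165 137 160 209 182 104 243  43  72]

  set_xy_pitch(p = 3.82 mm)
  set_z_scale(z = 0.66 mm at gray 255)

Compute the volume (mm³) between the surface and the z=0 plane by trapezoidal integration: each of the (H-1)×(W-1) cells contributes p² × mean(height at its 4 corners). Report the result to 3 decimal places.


311.893

height_mm = gray/255 × 0.66; cell vol = 3.82² × mean(4 corners)
unit = 3.82² × 0.66 / (4×255) = 0.00944214 mm³ per gray-sum
row 0: Σ corner-gray over 15 cells = 8904  → 84.0728
row 1: Σ corner-gray over 15 cells = 8343  → 78.7758
row 2: Σ corner-gray over 15 cells = 7461  → 70.4478
row 3: Σ corner-gray over 15 cells = 8324  → 78.5964
Σ rows: total corner-gray = 33032  → 311.8928 mm³
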